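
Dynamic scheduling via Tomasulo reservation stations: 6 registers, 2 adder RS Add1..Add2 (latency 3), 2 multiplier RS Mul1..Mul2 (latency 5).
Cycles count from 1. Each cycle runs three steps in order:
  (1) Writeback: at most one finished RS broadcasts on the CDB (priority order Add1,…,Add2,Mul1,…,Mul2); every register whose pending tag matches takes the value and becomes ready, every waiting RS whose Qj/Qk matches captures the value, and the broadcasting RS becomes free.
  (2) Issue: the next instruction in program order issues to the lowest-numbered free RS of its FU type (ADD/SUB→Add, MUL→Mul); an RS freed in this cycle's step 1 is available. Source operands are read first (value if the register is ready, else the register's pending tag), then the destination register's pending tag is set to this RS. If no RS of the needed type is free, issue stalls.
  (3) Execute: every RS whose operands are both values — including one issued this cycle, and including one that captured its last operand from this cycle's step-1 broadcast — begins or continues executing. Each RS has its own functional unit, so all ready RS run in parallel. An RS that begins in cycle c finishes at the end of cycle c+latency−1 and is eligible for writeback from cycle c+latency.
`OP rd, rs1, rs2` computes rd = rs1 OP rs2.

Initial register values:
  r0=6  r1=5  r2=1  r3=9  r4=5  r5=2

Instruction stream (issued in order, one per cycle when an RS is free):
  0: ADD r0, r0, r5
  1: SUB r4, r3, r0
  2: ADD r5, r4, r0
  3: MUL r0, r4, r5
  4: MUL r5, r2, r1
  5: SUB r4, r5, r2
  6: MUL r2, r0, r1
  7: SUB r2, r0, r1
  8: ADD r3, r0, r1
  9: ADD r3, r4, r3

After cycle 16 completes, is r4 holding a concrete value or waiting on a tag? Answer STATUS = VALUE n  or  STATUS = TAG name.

c1: issue ADD r0<-Add1 | r0:Add1,r1:5,r2:1,r3:9,r4:5,r5:2
c2: issue SUB r4<-Add2 | r0:Add1,r1:5,r2:1,r3:9,r4:Add2,r5:2
c3: stall | r0:Add1,r1:5,r2:1,r3:9,r4:Add2,r5:2
c4: CDB Add1=8; issue ADD r5<-Add1 | r0:8,r1:5,r2:1,r3:9,r4:Add2,r5:Add1
c5: issue MUL r0<-Mul1 | r0:Mul1,r1:5,r2:1,r3:9,r4:Add2,r5:Add1
c6: issue MUL r5<-Mul2 | r0:Mul1,r1:5,r2:1,r3:9,r4:Add2,r5:Mul2
c7: CDB Add2=1; issue SUB r4<-Add2 | r0:Mul1,r1:5,r2:1,r3:9,r4:Add2,r5:Mul2
c8: stall | r0:Mul1,r1:5,r2:1,r3:9,r4:Add2,r5:Mul2
c9: stall | r0:Mul1,r1:5,r2:1,r3:9,r4:Add2,r5:Mul2
c10: CDB Add1=9; stall | r0:Mul1,r1:5,r2:1,r3:9,r4:Add2,r5:Mul2
c11: CDB Mul2=5; issue MUL r2<-Mul2 | r0:Mul1,r1:5,r2:Mul2,r3:9,r4:Add2,r5:5
c12: issue SUB r2<-Add1 | r0:Mul1,r1:5,r2:Add1,r3:9,r4:Add2,r5:5
c13: stall | r0:Mul1,r1:5,r2:Add1,r3:9,r4:Add2,r5:5
c14: CDB Add2=4; issue ADD r3<-Add2 | r0:Mul1,r1:5,r2:Add1,r3:Add2,r4:4,r5:5
c15: CDB Mul1=9; stall | r0:9,r1:5,r2:Add1,r3:Add2,r4:4,r5:5
c16: stall | r0:9,r1:5,r2:Add1,r3:Add2,r4:4,r5:5

STATUS = VALUE 4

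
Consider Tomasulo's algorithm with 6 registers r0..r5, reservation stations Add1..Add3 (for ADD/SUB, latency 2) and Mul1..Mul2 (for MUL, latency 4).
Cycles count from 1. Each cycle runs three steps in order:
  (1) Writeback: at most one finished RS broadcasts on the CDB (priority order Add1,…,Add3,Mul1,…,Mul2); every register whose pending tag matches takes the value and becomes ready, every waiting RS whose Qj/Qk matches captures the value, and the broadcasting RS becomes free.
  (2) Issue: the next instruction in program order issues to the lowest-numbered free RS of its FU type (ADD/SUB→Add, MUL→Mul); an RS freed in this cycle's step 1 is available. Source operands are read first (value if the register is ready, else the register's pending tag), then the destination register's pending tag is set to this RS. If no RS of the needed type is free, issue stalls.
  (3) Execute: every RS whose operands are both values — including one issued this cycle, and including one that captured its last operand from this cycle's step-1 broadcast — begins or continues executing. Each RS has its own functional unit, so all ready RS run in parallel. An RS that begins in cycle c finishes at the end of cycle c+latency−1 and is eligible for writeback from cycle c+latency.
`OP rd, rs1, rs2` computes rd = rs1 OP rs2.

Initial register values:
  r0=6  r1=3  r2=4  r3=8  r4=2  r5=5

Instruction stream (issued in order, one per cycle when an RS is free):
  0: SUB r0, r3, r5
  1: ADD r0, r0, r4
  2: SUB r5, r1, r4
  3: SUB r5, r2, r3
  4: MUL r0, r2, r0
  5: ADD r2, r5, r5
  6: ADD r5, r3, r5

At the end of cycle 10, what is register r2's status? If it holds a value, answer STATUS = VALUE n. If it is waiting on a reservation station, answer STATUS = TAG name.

c1: issue SUB r0<-Add1 | r0:Add1,r1:3,r2:4,r3:8,r4:2,r5:5
c2: issue ADD r0<-Add2 | r0:Add2,r1:3,r2:4,r3:8,r4:2,r5:5
c3: CDB Add1=3; issue SUB r5<-Add1 | r0:Add2,r1:3,r2:4,r3:8,r4:2,r5:Add1
c4: issue SUB r5<-Add3 | r0:Add2,r1:3,r2:4,r3:8,r4:2,r5:Add3
c5: CDB Add1=1; issue MUL r0<-Mul1 | r0:Mul1,r1:3,r2:4,r3:8,r4:2,r5:Add3
c6: CDB Add2=5; issue ADD r2<-Add1 | r0:Mul1,r1:3,r2:Add1,r3:8,r4:2,r5:Add3
c7: CDB Add3=-4; issue ADD r5<-Add2 | r0:Mul1,r1:3,r2:Add1,r3:8,r4:2,r5:Add2
c8: - | r0:Mul1,r1:3,r2:Add1,r3:8,r4:2,r5:Add2
c9: CDB Add1=-8 | r0:Mul1,r1:3,r2:-8,r3:8,r4:2,r5:Add2
c10: CDB Add2=4 | r0:Mul1,r1:3,r2:-8,r3:8,r4:2,r5:4

STATUS = VALUE -8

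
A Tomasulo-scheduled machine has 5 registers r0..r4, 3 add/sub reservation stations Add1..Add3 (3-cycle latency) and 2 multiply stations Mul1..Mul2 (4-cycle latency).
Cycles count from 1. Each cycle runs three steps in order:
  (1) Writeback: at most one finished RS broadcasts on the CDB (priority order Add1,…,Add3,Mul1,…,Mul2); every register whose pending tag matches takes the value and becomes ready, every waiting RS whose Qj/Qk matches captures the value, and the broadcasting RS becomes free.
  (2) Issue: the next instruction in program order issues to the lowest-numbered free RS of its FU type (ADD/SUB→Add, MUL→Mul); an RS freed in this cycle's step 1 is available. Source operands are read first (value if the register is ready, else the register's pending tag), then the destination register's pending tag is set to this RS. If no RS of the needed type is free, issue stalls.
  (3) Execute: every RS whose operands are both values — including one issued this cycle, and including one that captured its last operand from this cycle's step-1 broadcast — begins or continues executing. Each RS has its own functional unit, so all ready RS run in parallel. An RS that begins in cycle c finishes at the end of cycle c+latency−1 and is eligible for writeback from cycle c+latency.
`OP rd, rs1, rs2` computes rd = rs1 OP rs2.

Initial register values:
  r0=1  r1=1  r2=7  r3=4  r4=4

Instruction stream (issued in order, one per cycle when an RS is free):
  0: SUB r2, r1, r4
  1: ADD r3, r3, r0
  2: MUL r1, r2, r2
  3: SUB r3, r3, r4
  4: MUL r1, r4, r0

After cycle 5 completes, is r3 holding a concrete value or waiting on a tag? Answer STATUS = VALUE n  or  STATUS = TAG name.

c1: issue SUB r2<-Add1 | r0:1,r1:1,r2:Add1,r3:4,r4:4
c2: issue ADD r3<-Add2 | r0:1,r1:1,r2:Add1,r3:Add2,r4:4
c3: issue MUL r1<-Mul1 | r0:1,r1:Mul1,r2:Add1,r3:Add2,r4:4
c4: CDB Add1=-3; issue SUB r3<-Add1 | r0:1,r1:Mul1,r2:-3,r3:Add1,r4:4
c5: CDB Add2=5; issue MUL r1<-Mul2 | r0:1,r1:Mul2,r2:-3,r3:Add1,r4:4

STATUS = TAG Add1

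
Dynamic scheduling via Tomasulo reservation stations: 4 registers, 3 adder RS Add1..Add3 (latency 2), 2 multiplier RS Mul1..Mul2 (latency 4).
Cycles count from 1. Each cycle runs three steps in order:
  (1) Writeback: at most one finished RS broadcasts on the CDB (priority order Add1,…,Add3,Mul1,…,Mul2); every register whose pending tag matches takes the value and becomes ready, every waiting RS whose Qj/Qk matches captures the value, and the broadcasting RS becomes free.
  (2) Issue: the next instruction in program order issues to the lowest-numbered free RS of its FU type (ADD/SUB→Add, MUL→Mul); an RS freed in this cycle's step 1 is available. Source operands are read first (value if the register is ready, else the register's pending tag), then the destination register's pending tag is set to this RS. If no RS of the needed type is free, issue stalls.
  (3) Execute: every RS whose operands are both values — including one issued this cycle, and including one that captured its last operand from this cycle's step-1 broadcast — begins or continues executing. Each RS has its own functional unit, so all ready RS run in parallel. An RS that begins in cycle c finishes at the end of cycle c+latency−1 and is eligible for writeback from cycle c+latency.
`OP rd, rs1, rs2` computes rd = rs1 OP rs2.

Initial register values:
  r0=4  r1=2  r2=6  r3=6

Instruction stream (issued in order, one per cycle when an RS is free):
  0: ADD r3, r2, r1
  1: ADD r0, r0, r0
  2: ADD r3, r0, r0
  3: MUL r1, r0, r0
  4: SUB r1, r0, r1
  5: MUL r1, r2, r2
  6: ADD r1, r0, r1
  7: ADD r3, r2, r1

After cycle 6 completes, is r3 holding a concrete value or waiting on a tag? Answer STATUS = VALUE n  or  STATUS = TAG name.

STATUS = VALUE 16

  c1: issue ADD r3<-Add1  regs: r0:4,r1:2,r2:6,r3:Add1
  c2: issue ADD r0<-Add2  regs: r0:Add2,r1:2,r2:6,r3:Add1
  c3: CDB Add1=8; issue ADD r3<-Add1  regs: r0:Add2,r1:2,r2:6,r3:Add1
  c4: CDB Add2=8; issue MUL r1<-Mul1  regs: r0:8,r1:Mul1,r2:6,r3:Add1
  c5: issue SUB r1<-Add2  regs: r0:8,r1:Add2,r2:6,r3:Add1
  c6: CDB Add1=16; issue MUL r1<-Mul2  regs: r0:8,r1:Mul2,r2:6,r3:16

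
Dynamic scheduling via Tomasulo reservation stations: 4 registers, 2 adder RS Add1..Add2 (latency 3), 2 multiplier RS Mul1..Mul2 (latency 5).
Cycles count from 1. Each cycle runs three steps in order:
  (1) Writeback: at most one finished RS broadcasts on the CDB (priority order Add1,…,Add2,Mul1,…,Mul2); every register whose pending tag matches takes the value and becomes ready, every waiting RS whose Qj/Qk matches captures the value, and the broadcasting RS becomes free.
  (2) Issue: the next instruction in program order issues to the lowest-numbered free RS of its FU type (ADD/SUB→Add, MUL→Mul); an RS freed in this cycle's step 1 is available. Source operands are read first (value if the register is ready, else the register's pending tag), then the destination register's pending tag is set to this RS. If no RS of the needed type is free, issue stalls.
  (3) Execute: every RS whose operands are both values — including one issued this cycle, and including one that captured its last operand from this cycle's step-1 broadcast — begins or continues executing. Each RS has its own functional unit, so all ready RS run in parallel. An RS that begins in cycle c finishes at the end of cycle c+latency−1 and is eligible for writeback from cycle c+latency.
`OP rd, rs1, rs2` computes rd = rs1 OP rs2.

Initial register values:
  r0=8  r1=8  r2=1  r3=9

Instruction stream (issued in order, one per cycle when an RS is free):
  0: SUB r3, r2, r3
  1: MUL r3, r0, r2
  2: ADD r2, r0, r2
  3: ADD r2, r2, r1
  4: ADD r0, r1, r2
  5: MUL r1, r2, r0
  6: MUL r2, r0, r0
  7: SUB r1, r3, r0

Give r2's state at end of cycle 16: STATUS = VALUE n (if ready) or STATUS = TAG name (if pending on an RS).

  c1: issue SUB r3<-Add1  regs: r0:8,r1:8,r2:1,r3:Add1
  c2: issue MUL r3<-Mul1  regs: r0:8,r1:8,r2:1,r3:Mul1
  c3: issue ADD r2<-Add2  regs: r0:8,r1:8,r2:Add2,r3:Mul1
  c4: CDB Add1=-8; issue ADD r2<-Add1  regs: r0:8,r1:8,r2:Add1,r3:Mul1
  c5: stall  regs: r0:8,r1:8,r2:Add1,r3:Mul1
  c6: CDB Add2=9; issue ADD r0<-Add2  regs: r0:Add2,r1:8,r2:Add1,r3:Mul1
  c7: CDB Mul1=8; issue MUL r1<-Mul1  regs: r0:Add2,r1:Mul1,r2:Add1,r3:8
  c8: issue MUL r2<-Mul2  regs: r0:Add2,r1:Mul1,r2:Mul2,r3:8
  c9: CDB Add1=17; issue SUB r1<-Add1  regs: r0:Add2,r1:Add1,r2:Mul2,r3:8
  c10: -  regs: r0:Add2,r1:Add1,r2:Mul2,r3:8
  c11: -  regs: r0:Add2,r1:Add1,r2:Mul2,r3:8
  c12: CDB Add2=25  regs: r0:25,r1:Add1,r2:Mul2,r3:8
  c13: -  regs: r0:25,r1:Add1,r2:Mul2,r3:8
  c14: -  regs: r0:25,r1:Add1,r2:Mul2,r3:8
  c15: CDB Add1=-17  regs: r0:25,r1:-17,r2:Mul2,r3:8
  c16: -  regs: r0:25,r1:-17,r2:Mul2,r3:8

STATUS = TAG Mul2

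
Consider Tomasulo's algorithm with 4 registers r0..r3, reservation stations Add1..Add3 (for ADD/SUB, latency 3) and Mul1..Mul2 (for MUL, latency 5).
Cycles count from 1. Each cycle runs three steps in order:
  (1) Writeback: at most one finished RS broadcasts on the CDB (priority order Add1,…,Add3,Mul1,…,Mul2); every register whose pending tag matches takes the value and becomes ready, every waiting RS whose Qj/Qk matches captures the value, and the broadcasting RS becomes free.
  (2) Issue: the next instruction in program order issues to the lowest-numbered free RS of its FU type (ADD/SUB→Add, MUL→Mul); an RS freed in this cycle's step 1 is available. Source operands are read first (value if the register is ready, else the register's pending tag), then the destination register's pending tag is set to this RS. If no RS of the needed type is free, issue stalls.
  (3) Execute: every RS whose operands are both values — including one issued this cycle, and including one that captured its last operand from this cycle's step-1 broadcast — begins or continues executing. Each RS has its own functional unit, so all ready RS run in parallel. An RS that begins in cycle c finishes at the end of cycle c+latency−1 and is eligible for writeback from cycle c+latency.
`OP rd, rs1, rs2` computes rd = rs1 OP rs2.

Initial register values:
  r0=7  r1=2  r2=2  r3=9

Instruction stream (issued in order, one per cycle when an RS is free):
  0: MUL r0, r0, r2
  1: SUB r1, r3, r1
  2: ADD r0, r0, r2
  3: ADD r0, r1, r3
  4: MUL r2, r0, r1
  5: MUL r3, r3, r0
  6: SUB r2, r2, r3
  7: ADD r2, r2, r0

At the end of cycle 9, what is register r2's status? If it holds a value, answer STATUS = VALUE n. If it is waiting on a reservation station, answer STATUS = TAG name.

cycle 1: issue MUL r0<-Mul1 // r0:Mul1,r1:2,r2:2,r3:9
cycle 2: issue SUB r1<-Add1 // r0:Mul1,r1:Add1,r2:2,r3:9
cycle 3: issue ADD r0<-Add2 // r0:Add2,r1:Add1,r2:2,r3:9
cycle 4: issue ADD r0<-Add3 // r0:Add3,r1:Add1,r2:2,r3:9
cycle 5: CDB Add1=7; issue MUL r2<-Mul2 // r0:Add3,r1:7,r2:Mul2,r3:9
cycle 6: CDB Mul1=14; issue MUL r3<-Mul1 // r0:Add3,r1:7,r2:Mul2,r3:Mul1
cycle 7: issue SUB r2<-Add1 // r0:Add3,r1:7,r2:Add1,r3:Mul1
cycle 8: CDB Add3=16; issue ADD r2<-Add3 // r0:16,r1:7,r2:Add3,r3:Mul1
cycle 9: CDB Add2=16 // r0:16,r1:7,r2:Add3,r3:Mul1

STATUS = TAG Add3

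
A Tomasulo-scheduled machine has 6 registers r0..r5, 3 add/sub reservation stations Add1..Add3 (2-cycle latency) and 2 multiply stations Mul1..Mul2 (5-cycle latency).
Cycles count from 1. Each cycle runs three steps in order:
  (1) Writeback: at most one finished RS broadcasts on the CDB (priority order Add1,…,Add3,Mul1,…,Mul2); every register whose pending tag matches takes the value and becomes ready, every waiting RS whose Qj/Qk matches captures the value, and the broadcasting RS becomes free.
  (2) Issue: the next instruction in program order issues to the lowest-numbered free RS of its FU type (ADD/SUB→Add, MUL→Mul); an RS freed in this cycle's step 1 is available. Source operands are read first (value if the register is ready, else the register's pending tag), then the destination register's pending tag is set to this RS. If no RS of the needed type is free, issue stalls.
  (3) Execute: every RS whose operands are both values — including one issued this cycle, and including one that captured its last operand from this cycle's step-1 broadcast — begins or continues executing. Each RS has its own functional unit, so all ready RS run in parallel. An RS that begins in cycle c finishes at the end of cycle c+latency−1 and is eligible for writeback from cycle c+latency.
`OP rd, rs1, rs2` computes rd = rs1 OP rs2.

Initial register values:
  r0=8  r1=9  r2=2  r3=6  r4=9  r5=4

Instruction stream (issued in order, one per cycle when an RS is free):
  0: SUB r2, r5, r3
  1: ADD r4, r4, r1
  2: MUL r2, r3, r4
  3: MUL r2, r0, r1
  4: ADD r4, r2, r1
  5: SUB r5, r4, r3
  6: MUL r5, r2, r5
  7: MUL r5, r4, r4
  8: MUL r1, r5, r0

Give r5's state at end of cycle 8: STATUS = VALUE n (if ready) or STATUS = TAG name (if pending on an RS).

  c1: issue SUB r2<-Add1  regs: r0:8,r1:9,r2:Add1,r3:6,r4:9,r5:4
  c2: issue ADD r4<-Add2  regs: r0:8,r1:9,r2:Add1,r3:6,r4:Add2,r5:4
  c3: CDB Add1=-2; issue MUL r2<-Mul1  regs: r0:8,r1:9,r2:Mul1,r3:6,r4:Add2,r5:4
  c4: CDB Add2=18; issue MUL r2<-Mul2  regs: r0:8,r1:9,r2:Mul2,r3:6,r4:18,r5:4
  c5: issue ADD r4<-Add1  regs: r0:8,r1:9,r2:Mul2,r3:6,r4:Add1,r5:4
  c6: issue SUB r5<-Add2  regs: r0:8,r1:9,r2:Mul2,r3:6,r4:Add1,r5:Add2
  c7: stall  regs: r0:8,r1:9,r2:Mul2,r3:6,r4:Add1,r5:Add2
  c8: stall  regs: r0:8,r1:9,r2:Mul2,r3:6,r4:Add1,r5:Add2

STATUS = TAG Add2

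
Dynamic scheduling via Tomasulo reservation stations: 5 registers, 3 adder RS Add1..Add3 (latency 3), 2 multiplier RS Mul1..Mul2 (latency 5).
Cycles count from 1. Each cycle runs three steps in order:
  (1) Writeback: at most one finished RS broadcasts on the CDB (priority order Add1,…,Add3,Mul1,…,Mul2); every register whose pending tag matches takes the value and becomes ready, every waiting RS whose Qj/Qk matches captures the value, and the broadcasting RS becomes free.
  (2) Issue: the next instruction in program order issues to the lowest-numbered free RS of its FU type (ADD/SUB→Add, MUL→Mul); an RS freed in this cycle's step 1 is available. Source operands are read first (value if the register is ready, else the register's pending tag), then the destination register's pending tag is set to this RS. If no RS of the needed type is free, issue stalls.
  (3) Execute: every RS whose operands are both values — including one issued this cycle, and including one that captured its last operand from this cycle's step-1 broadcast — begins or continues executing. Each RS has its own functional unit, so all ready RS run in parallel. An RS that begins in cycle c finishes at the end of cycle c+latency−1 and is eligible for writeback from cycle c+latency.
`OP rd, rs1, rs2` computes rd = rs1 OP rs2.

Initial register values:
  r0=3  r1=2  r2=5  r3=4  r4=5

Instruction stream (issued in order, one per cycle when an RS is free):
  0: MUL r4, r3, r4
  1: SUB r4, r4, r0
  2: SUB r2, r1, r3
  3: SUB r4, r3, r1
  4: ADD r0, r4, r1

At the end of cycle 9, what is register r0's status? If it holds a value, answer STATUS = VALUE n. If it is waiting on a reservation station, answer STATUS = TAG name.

STATUS = TAG Add2

c1: issue MUL r4<-Mul1 | r0:3,r1:2,r2:5,r3:4,r4:Mul1
c2: issue SUB r4<-Add1 | r0:3,r1:2,r2:5,r3:4,r4:Add1
c3: issue SUB r2<-Add2 | r0:3,r1:2,r2:Add2,r3:4,r4:Add1
c4: issue SUB r4<-Add3 | r0:3,r1:2,r2:Add2,r3:4,r4:Add3
c5: stall | r0:3,r1:2,r2:Add2,r3:4,r4:Add3
c6: CDB Add2=-2; issue ADD r0<-Add2 | r0:Add2,r1:2,r2:-2,r3:4,r4:Add3
c7: CDB Add3=2 | r0:Add2,r1:2,r2:-2,r3:4,r4:2
c8: CDB Mul1=20 | r0:Add2,r1:2,r2:-2,r3:4,r4:2
c9: - | r0:Add2,r1:2,r2:-2,r3:4,r4:2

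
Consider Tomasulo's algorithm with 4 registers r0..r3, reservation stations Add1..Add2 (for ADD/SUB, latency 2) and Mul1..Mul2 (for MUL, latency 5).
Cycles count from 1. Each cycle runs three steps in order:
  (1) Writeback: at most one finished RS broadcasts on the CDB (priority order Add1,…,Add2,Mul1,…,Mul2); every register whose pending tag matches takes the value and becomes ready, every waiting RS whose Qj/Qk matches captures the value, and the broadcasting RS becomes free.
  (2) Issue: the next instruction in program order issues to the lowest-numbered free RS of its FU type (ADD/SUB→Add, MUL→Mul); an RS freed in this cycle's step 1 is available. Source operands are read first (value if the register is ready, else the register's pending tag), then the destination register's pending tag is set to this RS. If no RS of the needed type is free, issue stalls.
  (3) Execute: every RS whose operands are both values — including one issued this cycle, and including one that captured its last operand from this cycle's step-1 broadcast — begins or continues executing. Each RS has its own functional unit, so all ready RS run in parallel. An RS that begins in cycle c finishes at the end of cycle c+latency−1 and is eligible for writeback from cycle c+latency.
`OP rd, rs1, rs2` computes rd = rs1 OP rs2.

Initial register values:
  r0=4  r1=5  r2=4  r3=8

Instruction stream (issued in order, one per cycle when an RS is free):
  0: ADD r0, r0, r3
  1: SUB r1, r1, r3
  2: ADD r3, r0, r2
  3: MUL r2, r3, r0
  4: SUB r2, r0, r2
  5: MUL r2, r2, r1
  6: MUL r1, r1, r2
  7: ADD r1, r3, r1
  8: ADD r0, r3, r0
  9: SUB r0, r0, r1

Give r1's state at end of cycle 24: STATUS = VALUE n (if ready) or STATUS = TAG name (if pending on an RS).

  c1: issue ADD r0<-Add1  regs: r0:Add1,r1:5,r2:4,r3:8
  c2: issue SUB r1<-Add2  regs: r0:Add1,r1:Add2,r2:4,r3:8
  c3: CDB Add1=12; issue ADD r3<-Add1  regs: r0:12,r1:Add2,r2:4,r3:Add1
  c4: CDB Add2=-3; issue MUL r2<-Mul1  regs: r0:12,r1:-3,r2:Mul1,r3:Add1
  c5: CDB Add1=16; issue SUB r2<-Add1  regs: r0:12,r1:-3,r2:Add1,r3:16
  c6: issue MUL r2<-Mul2  regs: r0:12,r1:-3,r2:Mul2,r3:16
  c7: stall  regs: r0:12,r1:-3,r2:Mul2,r3:16
  c8: stall  regs: r0:12,r1:-3,r2:Mul2,r3:16
  c9: stall  regs: r0:12,r1:-3,r2:Mul2,r3:16
  c10: CDB Mul1=192; issue MUL r1<-Mul1  regs: r0:12,r1:Mul1,r2:Mul2,r3:16
  c11: issue ADD r1<-Add2  regs: r0:12,r1:Add2,r2:Mul2,r3:16
  c12: CDB Add1=-180; issue ADD r0<-Add1  regs: r0:Add1,r1:Add2,r2:Mul2,r3:16
  c13: stall  regs: r0:Add1,r1:Add2,r2:Mul2,r3:16
  c14: CDB Add1=28; issue SUB r0<-Add1  regs: r0:Add1,r1:Add2,r2:Mul2,r3:16
  c15: -  regs: r0:Add1,r1:Add2,r2:Mul2,r3:16
  c16: -  regs: r0:Add1,r1:Add2,r2:Mul2,r3:16
  c17: CDB Mul2=540  regs: r0:Add1,r1:Add2,r2:540,r3:16
  c18: -  regs: r0:Add1,r1:Add2,r2:540,r3:16
  c19: -  regs: r0:Add1,r1:Add2,r2:540,r3:16
  c20: -  regs: r0:Add1,r1:Add2,r2:540,r3:16
  c21: -  regs: r0:Add1,r1:Add2,r2:540,r3:16
  c22: CDB Mul1=-1620  regs: r0:Add1,r1:Add2,r2:540,r3:16
  c23: -  regs: r0:Add1,r1:Add2,r2:540,r3:16
  c24: CDB Add2=-1604  regs: r0:Add1,r1:-1604,r2:540,r3:16

STATUS = VALUE -1604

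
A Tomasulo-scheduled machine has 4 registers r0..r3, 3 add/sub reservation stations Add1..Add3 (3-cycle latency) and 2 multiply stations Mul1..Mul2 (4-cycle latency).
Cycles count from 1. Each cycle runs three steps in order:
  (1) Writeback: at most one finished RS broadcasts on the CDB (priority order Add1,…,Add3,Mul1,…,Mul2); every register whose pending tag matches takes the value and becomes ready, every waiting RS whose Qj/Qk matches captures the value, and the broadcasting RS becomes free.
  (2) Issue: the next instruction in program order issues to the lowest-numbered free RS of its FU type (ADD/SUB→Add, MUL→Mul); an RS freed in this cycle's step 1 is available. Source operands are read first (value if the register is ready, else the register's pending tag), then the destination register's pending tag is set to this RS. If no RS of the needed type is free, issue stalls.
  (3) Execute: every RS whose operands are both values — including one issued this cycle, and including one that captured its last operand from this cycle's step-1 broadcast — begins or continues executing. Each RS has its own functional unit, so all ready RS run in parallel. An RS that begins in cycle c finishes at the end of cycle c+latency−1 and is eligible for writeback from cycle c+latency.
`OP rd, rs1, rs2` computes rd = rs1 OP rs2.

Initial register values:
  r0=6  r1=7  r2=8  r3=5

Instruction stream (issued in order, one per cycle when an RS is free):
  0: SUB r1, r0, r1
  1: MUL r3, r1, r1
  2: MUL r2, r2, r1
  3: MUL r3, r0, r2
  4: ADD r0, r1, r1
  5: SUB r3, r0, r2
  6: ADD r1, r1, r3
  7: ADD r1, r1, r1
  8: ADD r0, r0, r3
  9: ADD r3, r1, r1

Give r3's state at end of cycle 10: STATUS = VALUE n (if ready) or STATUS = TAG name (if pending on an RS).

STATUS = TAG Add2

  c1: issue SUB r1<-Add1  regs: r0:6,r1:Add1,r2:8,r3:5
  c2: issue MUL r3<-Mul1  regs: r0:6,r1:Add1,r2:8,r3:Mul1
  c3: issue MUL r2<-Mul2  regs: r0:6,r1:Add1,r2:Mul2,r3:Mul1
  c4: CDB Add1=-1; stall  regs: r0:6,r1:-1,r2:Mul2,r3:Mul1
  c5: stall  regs: r0:6,r1:-1,r2:Mul2,r3:Mul1
  c6: stall  regs: r0:6,r1:-1,r2:Mul2,r3:Mul1
  c7: stall  regs: r0:6,r1:-1,r2:Mul2,r3:Mul1
  c8: CDB Mul1=1; issue MUL r3<-Mul1  regs: r0:6,r1:-1,r2:Mul2,r3:Mul1
  c9: CDB Mul2=-8; issue ADD r0<-Add1  regs: r0:Add1,r1:-1,r2:-8,r3:Mul1
  c10: issue SUB r3<-Add2  regs: r0:Add1,r1:-1,r2:-8,r3:Add2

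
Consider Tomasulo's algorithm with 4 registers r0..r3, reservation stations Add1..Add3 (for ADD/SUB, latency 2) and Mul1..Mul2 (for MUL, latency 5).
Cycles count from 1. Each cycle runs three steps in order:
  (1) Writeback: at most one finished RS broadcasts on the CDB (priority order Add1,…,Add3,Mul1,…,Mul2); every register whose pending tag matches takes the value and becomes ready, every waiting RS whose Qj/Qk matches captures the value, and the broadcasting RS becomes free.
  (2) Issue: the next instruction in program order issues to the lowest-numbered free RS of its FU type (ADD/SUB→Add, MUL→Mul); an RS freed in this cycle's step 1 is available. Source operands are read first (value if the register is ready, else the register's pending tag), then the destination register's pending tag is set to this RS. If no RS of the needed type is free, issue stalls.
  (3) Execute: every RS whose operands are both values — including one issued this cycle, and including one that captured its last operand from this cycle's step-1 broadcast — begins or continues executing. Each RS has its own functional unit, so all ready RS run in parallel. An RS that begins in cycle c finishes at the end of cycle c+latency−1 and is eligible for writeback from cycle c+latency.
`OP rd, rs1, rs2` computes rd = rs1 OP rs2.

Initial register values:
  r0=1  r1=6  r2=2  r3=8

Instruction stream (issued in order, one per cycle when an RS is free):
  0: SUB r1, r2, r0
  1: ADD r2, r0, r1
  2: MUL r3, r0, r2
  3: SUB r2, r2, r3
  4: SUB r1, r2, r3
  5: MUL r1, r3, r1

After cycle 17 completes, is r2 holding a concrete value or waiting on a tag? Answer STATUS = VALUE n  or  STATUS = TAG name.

  c1: issue SUB r1<-Add1  regs: r0:1,r1:Add1,r2:2,r3:8
  c2: issue ADD r2<-Add2  regs: r0:1,r1:Add1,r2:Add2,r3:8
  c3: CDB Add1=1; issue MUL r3<-Mul1  regs: r0:1,r1:1,r2:Add2,r3:Mul1
  c4: issue SUB r2<-Add1  regs: r0:1,r1:1,r2:Add1,r3:Mul1
  c5: CDB Add2=2; issue SUB r1<-Add2  regs: r0:1,r1:Add2,r2:Add1,r3:Mul1
  c6: issue MUL r1<-Mul2  regs: r0:1,r1:Mul2,r2:Add1,r3:Mul1
  c7: -  regs: r0:1,r1:Mul2,r2:Add1,r3:Mul1
  c8: -  regs: r0:1,r1:Mul2,r2:Add1,r3:Mul1
  c9: -  regs: r0:1,r1:Mul2,r2:Add1,r3:Mul1
  c10: CDB Mul1=2  regs: r0:1,r1:Mul2,r2:Add1,r3:2
  c11: -  regs: r0:1,r1:Mul2,r2:Add1,r3:2
  c12: CDB Add1=0  regs: r0:1,r1:Mul2,r2:0,r3:2
  c13: -  regs: r0:1,r1:Mul2,r2:0,r3:2
  c14: CDB Add2=-2  regs: r0:1,r1:Mul2,r2:0,r3:2
  c15: -  regs: r0:1,r1:Mul2,r2:0,r3:2
  c16: -  regs: r0:1,r1:Mul2,r2:0,r3:2
  c17: -  regs: r0:1,r1:Mul2,r2:0,r3:2

STATUS = VALUE 0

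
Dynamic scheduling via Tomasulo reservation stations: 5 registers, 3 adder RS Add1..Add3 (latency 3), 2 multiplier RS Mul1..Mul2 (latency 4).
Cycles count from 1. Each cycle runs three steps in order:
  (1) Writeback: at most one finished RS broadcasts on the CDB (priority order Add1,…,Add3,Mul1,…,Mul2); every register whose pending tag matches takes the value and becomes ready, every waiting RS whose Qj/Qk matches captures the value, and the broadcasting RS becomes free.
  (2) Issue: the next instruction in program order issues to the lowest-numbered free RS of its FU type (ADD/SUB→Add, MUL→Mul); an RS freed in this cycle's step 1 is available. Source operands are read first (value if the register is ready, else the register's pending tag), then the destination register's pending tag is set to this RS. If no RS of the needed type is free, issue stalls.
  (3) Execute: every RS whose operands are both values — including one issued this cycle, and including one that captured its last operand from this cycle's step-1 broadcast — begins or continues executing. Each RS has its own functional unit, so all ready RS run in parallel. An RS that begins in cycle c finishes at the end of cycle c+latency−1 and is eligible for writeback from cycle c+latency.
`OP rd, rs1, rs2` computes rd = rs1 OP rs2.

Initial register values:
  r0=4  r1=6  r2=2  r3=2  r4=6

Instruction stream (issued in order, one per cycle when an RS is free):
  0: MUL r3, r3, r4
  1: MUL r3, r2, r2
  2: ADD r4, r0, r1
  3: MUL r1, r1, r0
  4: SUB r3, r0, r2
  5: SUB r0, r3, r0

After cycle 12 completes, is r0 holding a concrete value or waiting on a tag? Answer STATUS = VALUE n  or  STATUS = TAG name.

STATUS = VALUE -2

c1: issue MUL r3<-Mul1 | r0:4,r1:6,r2:2,r3:Mul1,r4:6
c2: issue MUL r3<-Mul2 | r0:4,r1:6,r2:2,r3:Mul2,r4:6
c3: issue ADD r4<-Add1 | r0:4,r1:6,r2:2,r3:Mul2,r4:Add1
c4: stall | r0:4,r1:6,r2:2,r3:Mul2,r4:Add1
c5: CDB Mul1=12; issue MUL r1<-Mul1 | r0:4,r1:Mul1,r2:2,r3:Mul2,r4:Add1
c6: CDB Add1=10; issue SUB r3<-Add1 | r0:4,r1:Mul1,r2:2,r3:Add1,r4:10
c7: CDB Mul2=4; issue SUB r0<-Add2 | r0:Add2,r1:Mul1,r2:2,r3:Add1,r4:10
c8: - | r0:Add2,r1:Mul1,r2:2,r3:Add1,r4:10
c9: CDB Add1=2 | r0:Add2,r1:Mul1,r2:2,r3:2,r4:10
c10: CDB Mul1=24 | r0:Add2,r1:24,r2:2,r3:2,r4:10
c11: - | r0:Add2,r1:24,r2:2,r3:2,r4:10
c12: CDB Add2=-2 | r0:-2,r1:24,r2:2,r3:2,r4:10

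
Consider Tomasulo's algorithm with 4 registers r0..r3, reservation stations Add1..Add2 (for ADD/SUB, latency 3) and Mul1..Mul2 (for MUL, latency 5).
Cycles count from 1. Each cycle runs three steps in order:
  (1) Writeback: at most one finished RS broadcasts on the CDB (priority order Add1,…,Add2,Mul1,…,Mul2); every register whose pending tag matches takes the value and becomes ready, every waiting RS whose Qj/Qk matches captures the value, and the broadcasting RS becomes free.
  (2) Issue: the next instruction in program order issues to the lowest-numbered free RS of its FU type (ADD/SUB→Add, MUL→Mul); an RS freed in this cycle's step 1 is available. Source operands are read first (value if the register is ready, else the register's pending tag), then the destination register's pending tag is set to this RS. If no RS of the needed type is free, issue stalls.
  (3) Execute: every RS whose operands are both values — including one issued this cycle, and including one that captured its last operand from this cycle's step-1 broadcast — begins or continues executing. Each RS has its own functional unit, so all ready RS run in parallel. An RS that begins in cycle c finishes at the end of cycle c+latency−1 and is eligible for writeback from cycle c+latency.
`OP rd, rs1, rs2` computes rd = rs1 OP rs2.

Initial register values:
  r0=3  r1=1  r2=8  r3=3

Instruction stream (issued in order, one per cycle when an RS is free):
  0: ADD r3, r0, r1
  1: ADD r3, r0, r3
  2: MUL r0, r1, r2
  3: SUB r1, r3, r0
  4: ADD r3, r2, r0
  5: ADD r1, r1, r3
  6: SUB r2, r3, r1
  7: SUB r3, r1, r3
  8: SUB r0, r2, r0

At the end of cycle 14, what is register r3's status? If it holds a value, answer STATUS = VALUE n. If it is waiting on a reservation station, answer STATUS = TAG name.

STATUS = VALUE 16

cycle 1: issue ADD r3<-Add1 // r0:3,r1:1,r2:8,r3:Add1
cycle 2: issue ADD r3<-Add2 // r0:3,r1:1,r2:8,r3:Add2
cycle 3: issue MUL r0<-Mul1 // r0:Mul1,r1:1,r2:8,r3:Add2
cycle 4: CDB Add1=4; issue SUB r1<-Add1 // r0:Mul1,r1:Add1,r2:8,r3:Add2
cycle 5: stall // r0:Mul1,r1:Add1,r2:8,r3:Add2
cycle 6: stall // r0:Mul1,r1:Add1,r2:8,r3:Add2
cycle 7: CDB Add2=7; issue ADD r3<-Add2 // r0:Mul1,r1:Add1,r2:8,r3:Add2
cycle 8: CDB Mul1=8; stall // r0:8,r1:Add1,r2:8,r3:Add2
cycle 9: stall // r0:8,r1:Add1,r2:8,r3:Add2
cycle 10: stall // r0:8,r1:Add1,r2:8,r3:Add2
cycle 11: CDB Add1=-1; issue ADD r1<-Add1 // r0:8,r1:Add1,r2:8,r3:Add2
cycle 12: CDB Add2=16; issue SUB r2<-Add2 // r0:8,r1:Add1,r2:Add2,r3:16
cycle 13: stall // r0:8,r1:Add1,r2:Add2,r3:16
cycle 14: stall // r0:8,r1:Add1,r2:Add2,r3:16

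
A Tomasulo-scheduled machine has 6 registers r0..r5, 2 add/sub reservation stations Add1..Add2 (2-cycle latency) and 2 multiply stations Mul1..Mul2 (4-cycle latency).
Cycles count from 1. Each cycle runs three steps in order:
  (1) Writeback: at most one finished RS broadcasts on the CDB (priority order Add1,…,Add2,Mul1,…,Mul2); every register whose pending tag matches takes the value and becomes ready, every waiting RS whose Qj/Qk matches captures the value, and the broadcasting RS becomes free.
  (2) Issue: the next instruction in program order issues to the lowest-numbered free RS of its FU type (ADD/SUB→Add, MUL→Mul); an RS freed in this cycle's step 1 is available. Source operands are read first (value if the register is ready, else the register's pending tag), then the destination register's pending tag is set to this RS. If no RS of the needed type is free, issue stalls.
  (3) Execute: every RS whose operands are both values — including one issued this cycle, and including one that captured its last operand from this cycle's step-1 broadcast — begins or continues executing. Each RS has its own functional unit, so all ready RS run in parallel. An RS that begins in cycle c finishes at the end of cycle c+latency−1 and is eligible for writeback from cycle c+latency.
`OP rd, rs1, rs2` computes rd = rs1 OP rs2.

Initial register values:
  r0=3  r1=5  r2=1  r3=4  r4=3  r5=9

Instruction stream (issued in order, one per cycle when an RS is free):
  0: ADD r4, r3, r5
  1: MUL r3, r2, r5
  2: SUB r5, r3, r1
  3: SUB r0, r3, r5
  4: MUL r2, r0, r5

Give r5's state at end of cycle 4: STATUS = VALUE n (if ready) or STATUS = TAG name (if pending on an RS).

STATUS = TAG Add1

cycle 1: issue ADD r4<-Add1 // r0:3,r1:5,r2:1,r3:4,r4:Add1,r5:9
cycle 2: issue MUL r3<-Mul1 // r0:3,r1:5,r2:1,r3:Mul1,r4:Add1,r5:9
cycle 3: CDB Add1=13; issue SUB r5<-Add1 // r0:3,r1:5,r2:1,r3:Mul1,r4:13,r5:Add1
cycle 4: issue SUB r0<-Add2 // r0:Add2,r1:5,r2:1,r3:Mul1,r4:13,r5:Add1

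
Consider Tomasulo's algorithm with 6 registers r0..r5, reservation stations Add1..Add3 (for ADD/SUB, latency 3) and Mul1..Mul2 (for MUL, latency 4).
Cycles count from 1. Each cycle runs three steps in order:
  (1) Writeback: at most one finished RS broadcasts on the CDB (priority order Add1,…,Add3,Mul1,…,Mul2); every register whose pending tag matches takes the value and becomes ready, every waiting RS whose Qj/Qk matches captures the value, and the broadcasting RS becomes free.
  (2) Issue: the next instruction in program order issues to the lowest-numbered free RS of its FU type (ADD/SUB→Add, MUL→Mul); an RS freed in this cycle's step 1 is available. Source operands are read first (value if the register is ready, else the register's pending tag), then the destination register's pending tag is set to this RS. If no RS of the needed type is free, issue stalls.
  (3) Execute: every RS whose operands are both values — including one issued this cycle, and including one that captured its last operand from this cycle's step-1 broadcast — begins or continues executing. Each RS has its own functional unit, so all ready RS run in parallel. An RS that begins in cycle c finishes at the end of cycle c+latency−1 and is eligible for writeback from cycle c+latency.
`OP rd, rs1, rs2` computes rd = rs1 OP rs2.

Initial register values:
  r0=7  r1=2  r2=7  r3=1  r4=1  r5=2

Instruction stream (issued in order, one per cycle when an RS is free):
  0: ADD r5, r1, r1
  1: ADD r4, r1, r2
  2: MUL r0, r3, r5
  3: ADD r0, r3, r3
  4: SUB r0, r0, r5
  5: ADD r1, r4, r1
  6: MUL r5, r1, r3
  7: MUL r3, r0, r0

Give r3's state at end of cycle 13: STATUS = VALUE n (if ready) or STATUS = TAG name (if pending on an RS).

STATUS = TAG Mul1

  c1: issue ADD r5<-Add1  regs: r0:7,r1:2,r2:7,r3:1,r4:1,r5:Add1
  c2: issue ADD r4<-Add2  regs: r0:7,r1:2,r2:7,r3:1,r4:Add2,r5:Add1
  c3: issue MUL r0<-Mul1  regs: r0:Mul1,r1:2,r2:7,r3:1,r4:Add2,r5:Add1
  c4: CDB Add1=4; issue ADD r0<-Add1  regs: r0:Add1,r1:2,r2:7,r3:1,r4:Add2,r5:4
  c5: CDB Add2=9; issue SUB r0<-Add2  regs: r0:Add2,r1:2,r2:7,r3:1,r4:9,r5:4
  c6: issue ADD r1<-Add3  regs: r0:Add2,r1:Add3,r2:7,r3:1,r4:9,r5:4
  c7: CDB Add1=2; issue MUL r5<-Mul2  regs: r0:Add2,r1:Add3,r2:7,r3:1,r4:9,r5:Mul2
  c8: CDB Mul1=4; issue MUL r3<-Mul1  regs: r0:Add2,r1:Add3,r2:7,r3:Mul1,r4:9,r5:Mul2
  c9: CDB Add3=11  regs: r0:Add2,r1:11,r2:7,r3:Mul1,r4:9,r5:Mul2
  c10: CDB Add2=-2  regs: r0:-2,r1:11,r2:7,r3:Mul1,r4:9,r5:Mul2
  c11: -  regs: r0:-2,r1:11,r2:7,r3:Mul1,r4:9,r5:Mul2
  c12: -  regs: r0:-2,r1:11,r2:7,r3:Mul1,r4:9,r5:Mul2
  c13: CDB Mul2=11  regs: r0:-2,r1:11,r2:7,r3:Mul1,r4:9,r5:11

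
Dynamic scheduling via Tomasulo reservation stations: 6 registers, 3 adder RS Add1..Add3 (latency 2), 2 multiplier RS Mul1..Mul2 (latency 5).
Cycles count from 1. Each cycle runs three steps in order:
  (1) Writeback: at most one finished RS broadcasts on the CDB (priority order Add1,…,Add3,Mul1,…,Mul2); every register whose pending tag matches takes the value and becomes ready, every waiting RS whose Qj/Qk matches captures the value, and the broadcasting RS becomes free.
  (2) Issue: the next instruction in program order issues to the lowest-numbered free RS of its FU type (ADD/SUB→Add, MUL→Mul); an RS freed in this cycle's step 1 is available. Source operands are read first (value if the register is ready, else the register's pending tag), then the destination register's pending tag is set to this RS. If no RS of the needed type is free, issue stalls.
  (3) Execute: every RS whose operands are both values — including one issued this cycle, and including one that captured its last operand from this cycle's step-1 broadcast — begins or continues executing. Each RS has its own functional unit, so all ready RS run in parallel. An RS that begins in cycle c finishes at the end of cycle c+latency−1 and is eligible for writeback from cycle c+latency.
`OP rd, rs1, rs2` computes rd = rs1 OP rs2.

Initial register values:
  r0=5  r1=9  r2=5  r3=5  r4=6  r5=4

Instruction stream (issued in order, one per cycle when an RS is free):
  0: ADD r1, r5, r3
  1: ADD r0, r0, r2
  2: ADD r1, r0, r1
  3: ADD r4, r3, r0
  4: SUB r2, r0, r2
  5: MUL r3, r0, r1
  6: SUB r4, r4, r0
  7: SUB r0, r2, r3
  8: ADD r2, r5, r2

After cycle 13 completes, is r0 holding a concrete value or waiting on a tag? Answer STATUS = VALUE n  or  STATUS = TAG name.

STATUS = TAG Add2

cycle 1: issue ADD r1<-Add1 // r0:5,r1:Add1,r2:5,r3:5,r4:6,r5:4
cycle 2: issue ADD r0<-Add2 // r0:Add2,r1:Add1,r2:5,r3:5,r4:6,r5:4
cycle 3: CDB Add1=9; issue ADD r1<-Add1 // r0:Add2,r1:Add1,r2:5,r3:5,r4:6,r5:4
cycle 4: CDB Add2=10; issue ADD r4<-Add2 // r0:10,r1:Add1,r2:5,r3:5,r4:Add2,r5:4
cycle 5: issue SUB r2<-Add3 // r0:10,r1:Add1,r2:Add3,r3:5,r4:Add2,r5:4
cycle 6: CDB Add1=19; issue MUL r3<-Mul1 // r0:10,r1:19,r2:Add3,r3:Mul1,r4:Add2,r5:4
cycle 7: CDB Add2=15; issue SUB r4<-Add1 // r0:10,r1:19,r2:Add3,r3:Mul1,r4:Add1,r5:4
cycle 8: CDB Add3=5; issue SUB r0<-Add2 // r0:Add2,r1:19,r2:5,r3:Mul1,r4:Add1,r5:4
cycle 9: CDB Add1=5; issue ADD r2<-Add1 // r0:Add2,r1:19,r2:Add1,r3:Mul1,r4:5,r5:4
cycle 10: - // r0:Add2,r1:19,r2:Add1,r3:Mul1,r4:5,r5:4
cycle 11: CDB Add1=9 // r0:Add2,r1:19,r2:9,r3:Mul1,r4:5,r5:4
cycle 12: CDB Mul1=190 // r0:Add2,r1:19,r2:9,r3:190,r4:5,r5:4
cycle 13: - // r0:Add2,r1:19,r2:9,r3:190,r4:5,r5:4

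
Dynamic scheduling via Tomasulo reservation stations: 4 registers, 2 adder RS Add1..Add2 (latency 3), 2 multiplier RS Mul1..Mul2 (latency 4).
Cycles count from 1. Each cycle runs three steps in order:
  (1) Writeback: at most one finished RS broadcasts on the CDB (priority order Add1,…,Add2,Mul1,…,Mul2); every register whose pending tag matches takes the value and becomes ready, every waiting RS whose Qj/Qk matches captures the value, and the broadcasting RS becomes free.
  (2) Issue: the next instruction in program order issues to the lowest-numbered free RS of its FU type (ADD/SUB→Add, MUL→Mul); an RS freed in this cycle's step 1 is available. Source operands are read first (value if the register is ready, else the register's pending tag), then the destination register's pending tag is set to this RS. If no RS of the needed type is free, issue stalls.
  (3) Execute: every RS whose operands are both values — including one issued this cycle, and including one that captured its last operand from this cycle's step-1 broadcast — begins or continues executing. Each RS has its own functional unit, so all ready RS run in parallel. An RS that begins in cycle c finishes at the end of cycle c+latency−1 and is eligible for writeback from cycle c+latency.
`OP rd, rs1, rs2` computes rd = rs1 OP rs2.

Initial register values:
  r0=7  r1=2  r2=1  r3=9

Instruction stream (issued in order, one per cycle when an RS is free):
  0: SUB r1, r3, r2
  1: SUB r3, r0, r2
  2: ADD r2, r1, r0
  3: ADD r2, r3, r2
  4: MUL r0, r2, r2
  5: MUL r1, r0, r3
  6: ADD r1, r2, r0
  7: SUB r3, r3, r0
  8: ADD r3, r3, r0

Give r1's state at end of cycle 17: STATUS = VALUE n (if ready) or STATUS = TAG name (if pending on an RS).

STATUS = VALUE 462

cycle 1: issue SUB r1<-Add1 // r0:7,r1:Add1,r2:1,r3:9
cycle 2: issue SUB r3<-Add2 // r0:7,r1:Add1,r2:1,r3:Add2
cycle 3: stall // r0:7,r1:Add1,r2:1,r3:Add2
cycle 4: CDB Add1=8; issue ADD r2<-Add1 // r0:7,r1:8,r2:Add1,r3:Add2
cycle 5: CDB Add2=6; issue ADD r2<-Add2 // r0:7,r1:8,r2:Add2,r3:6
cycle 6: issue MUL r0<-Mul1 // r0:Mul1,r1:8,r2:Add2,r3:6
cycle 7: CDB Add1=15; issue MUL r1<-Mul2 // r0:Mul1,r1:Mul2,r2:Add2,r3:6
cycle 8: issue ADD r1<-Add1 // r0:Mul1,r1:Add1,r2:Add2,r3:6
cycle 9: stall // r0:Mul1,r1:Add1,r2:Add2,r3:6
cycle 10: CDB Add2=21; issue SUB r3<-Add2 // r0:Mul1,r1:Add1,r2:21,r3:Add2
cycle 11: stall // r0:Mul1,r1:Add1,r2:21,r3:Add2
cycle 12: stall // r0:Mul1,r1:Add1,r2:21,r3:Add2
cycle 13: stall // r0:Mul1,r1:Add1,r2:21,r3:Add2
cycle 14: CDB Mul1=441; stall // r0:441,r1:Add1,r2:21,r3:Add2
cycle 15: stall // r0:441,r1:Add1,r2:21,r3:Add2
cycle 16: stall // r0:441,r1:Add1,r2:21,r3:Add2
cycle 17: CDB Add1=462; issue ADD r3<-Add1 // r0:441,r1:462,r2:21,r3:Add1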